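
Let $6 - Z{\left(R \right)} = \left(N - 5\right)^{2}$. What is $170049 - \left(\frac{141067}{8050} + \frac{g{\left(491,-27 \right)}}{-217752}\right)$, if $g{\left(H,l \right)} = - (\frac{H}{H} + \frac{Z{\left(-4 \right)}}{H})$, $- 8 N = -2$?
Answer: $\frac{1170735633950349073}{6885405340800} \approx 1.7003 \cdot 10^{5}$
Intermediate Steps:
$N = \frac{1}{4}$ ($N = \left(- \frac{1}{8}\right) \left(-2\right) = \frac{1}{4} \approx 0.25$)
$Z{\left(R \right)} = - \frac{265}{16}$ ($Z{\left(R \right)} = 6 - \left(\frac{1}{4} - 5\right)^{2} = 6 - \left(- \frac{19}{4}\right)^{2} = 6 - \frac{361}{16} = - \frac{265}{16}$)
$g{\left(H,l \right)} = -1 + \frac{265}{16 H}$ ($g{\left(H,l \right)} = - (\frac{H}{H} - \frac{265}{16 H}) = - (1 - \frac{265}{16 H}) = -1 + \frac{265}{16 H}$)
$170049 - \left(\frac{141067}{8050} + \frac{g{\left(491,-27 \right)}}{-217752}\right) = 170049 - \left(\frac{141067}{8050} + \frac{\frac{1}{491} \left(\frac{265}{16} - 491\right)}{-217752}\right) = 170049 - \left(141067 \cdot \frac{1}{8050} + \frac{\frac{265}{16} - 491}{491} \left(- \frac{1}{217752}\right)\right) = 170049 - \left(\frac{141067}{8050} + \frac{1}{491} \left(- \frac{7591}{16}\right) \left(- \frac{1}{217752}\right)\right) = 170049 - \left(\frac{141067}{8050} - - \frac{7591}{1710659712}\right) = 170049 - \left(\frac{141067}{8050} + \frac{7591}{1710659712}\right) = 170049 - \frac{120658847350127}{6885405340800} = \frac{1170735633950349073}{6885405340800}$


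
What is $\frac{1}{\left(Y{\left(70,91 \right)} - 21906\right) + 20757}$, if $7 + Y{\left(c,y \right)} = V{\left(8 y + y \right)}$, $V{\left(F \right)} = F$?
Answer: $- \frac{1}{337} \approx -0.0029674$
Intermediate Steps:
$Y{\left(c,y \right)} = -7 + 9 y$ ($Y{\left(c,y \right)} = -7 + \left(8 y + y\right) = -7 + 9 y$)
$\frac{1}{\left(Y{\left(70,91 \right)} - 21906\right) + 20757} = \frac{1}{\left(\left(-7 + 9 \cdot 91\right) - 21906\right) + 20757} = \frac{1}{\left(\left(-7 + 819\right) - 21906\right) + 20757} = \frac{1}{\left(812 - 21906\right) + 20757} = \frac{1}{-21094 + 20757} = \frac{1}{-337} = - \frac{1}{337}$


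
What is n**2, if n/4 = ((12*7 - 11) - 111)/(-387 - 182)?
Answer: 23104/323761 ≈ 0.071361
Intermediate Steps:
n = 152/569 (n = 4*(((12*7 - 11) - 111)/(-387 - 182)) = 4*(((84 - 11) - 111)/(-569)) = 4*((73 - 111)*(-1/569)) = 4*(-38*(-1/569)) = 4*(38/569) = 152/569 ≈ 0.26714)
n**2 = (152/569)**2 = 23104/323761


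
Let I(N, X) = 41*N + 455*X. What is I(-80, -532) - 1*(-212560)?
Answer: -32780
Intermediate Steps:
I(-80, -532) - 1*(-212560) = (41*(-80) + 455*(-532)) - 1*(-212560) = (-3280 - 242060) + 212560 = -245340 + 212560 = -32780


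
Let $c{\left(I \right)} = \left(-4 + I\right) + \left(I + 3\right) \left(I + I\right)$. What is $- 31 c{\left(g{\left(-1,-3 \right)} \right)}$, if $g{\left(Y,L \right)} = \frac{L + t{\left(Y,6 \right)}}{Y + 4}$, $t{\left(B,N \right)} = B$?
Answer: $\frac{2728}{9} \approx 303.11$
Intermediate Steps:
$g{\left(Y,L \right)} = \frac{L + Y}{4 + Y}$ ($g{\left(Y,L \right)} = \frac{L + Y}{Y + 4} = \frac{L + Y}{4 + Y}$)
$c{\left(I \right)} = -4 + I + 2 I \left(3 + I\right)$ ($c{\left(I \right)} = \left(-4 + I\right) + \left(3 + I\right) 2 I = \left(-4 + I\right) + 2 I \left(3 + I\right) = -4 + I + 2 I \left(3 + I\right)$)
$- 31 c{\left(g{\left(-1,-3 \right)} \right)} = - 31 \left(-4 + 2 \left(\frac{-3 - 1}{4 - 1}\right)^{2} + 7 \frac{-3 - 1}{4 - 1}\right) = - 31 \left(-4 + 2 \left(\frac{1}{3} \left(-4\right)\right)^{2} + 7 \cdot \frac{1}{3} \left(-4\right)\right) = - 31 \left(-4 + 2 \left(- \frac{4}{3}\right)^{2} + 7 \left(- \frac{4}{3}\right)\right) = - 31 \left(-4 + 2 \cdot \frac{16}{9} - \frac{28}{3}\right) = - 31 \left(-4 + \frac{32}{9} - \frac{28}{3}\right) = \left(-31\right) \left(- \frac{88}{9}\right) = \frac{2728}{9}$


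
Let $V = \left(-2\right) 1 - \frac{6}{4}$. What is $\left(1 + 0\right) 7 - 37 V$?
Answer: $\frac{273}{2} \approx 136.5$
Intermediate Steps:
$V = - \frac{7}{2}$ ($V = -2 - \frac{3}{2} = - \frac{7}{2} \approx -3.5$)
$\left(1 + 0\right) 7 - 37 V = \left(1 + 0\right) 7 - - \frac{259}{2} = 1 \cdot 7 + \frac{259}{2} = 7 + \frac{259}{2} = \frac{273}{2}$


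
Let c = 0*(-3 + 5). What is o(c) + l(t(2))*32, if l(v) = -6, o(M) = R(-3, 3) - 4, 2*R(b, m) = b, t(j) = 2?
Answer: -395/2 ≈ -197.50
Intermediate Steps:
R(b, m) = b/2
c = 0 (c = 0*2 = 0)
o(M) = -11/2 (o(M) = (1/2)*(-3) - 4 = -3/2 - 4 = -11/2)
o(c) + l(t(2))*32 = -11/2 - 6*32 = -11/2 - 192 = -395/2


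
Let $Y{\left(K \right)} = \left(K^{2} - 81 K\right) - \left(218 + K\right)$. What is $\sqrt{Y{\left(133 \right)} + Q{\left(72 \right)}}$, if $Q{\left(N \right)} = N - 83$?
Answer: $\sqrt{6554} \approx 80.957$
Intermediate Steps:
$Y{\left(K \right)} = -218 + K^{2} - 82 K$
$Q{\left(N \right)} = -83 + N$
$\sqrt{Y{\left(133 \right)} + Q{\left(72 \right)}} = \sqrt{\left(-218 + 133^{2} - 10906\right) + \left(-83 + 72\right)} = \sqrt{\left(-218 + 17689 - 10906\right) - 11} = \sqrt{6565 - 11} = \sqrt{6554}$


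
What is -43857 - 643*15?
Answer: -53502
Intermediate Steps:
-43857 - 643*15 = -43857 - 9645 = -53502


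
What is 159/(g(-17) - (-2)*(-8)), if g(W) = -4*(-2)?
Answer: -159/8 ≈ -19.875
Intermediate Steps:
g(W) = 8
159/(g(-17) - (-2)*(-8)) = 159/(8 - (-2)*(-8)) = 159/(8 - 1*16) = 159/(8 - 16) = 159/(-8) = 159*(-⅛) = -159/8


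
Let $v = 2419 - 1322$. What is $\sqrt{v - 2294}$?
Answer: $3 i \sqrt{133} \approx 34.598 i$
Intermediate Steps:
$v = 1097$ ($v = 2419 - 1322 = 1097$)
$\sqrt{v - 2294} = \sqrt{1097 - 2294} = \sqrt{-1197} = 3 i \sqrt{133}$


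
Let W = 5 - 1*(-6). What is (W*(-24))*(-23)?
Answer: 6072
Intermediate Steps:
W = 11 (W = 5 + 6 = 11)
(W*(-24))*(-23) = (11*(-24))*(-23) = -264*(-23) = 6072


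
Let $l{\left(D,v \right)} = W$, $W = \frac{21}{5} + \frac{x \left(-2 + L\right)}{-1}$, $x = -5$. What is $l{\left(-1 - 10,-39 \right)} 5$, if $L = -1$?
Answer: $-54$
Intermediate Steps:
$W = - \frac{54}{5}$ ($W = \frac{21}{5} + \frac{\left(-5\right) \left(-2 - 1\right)}{-1} = 21 \cdot \frac{1}{5} + \left(-5\right) \left(-3\right) \left(-1\right) = \frac{21}{5} + 15 \left(-1\right) = \frac{21}{5} - 15 = - \frac{54}{5} \approx -10.8$)
$l{\left(D,v \right)} = - \frac{54}{5}$
$l{\left(-1 - 10,-39 \right)} 5 = \left(- \frac{54}{5}\right) 5 = -54$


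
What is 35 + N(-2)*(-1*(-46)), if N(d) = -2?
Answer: -57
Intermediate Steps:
35 + N(-2)*(-1*(-46)) = 35 - (-2)*(-46) = 35 - 2*46 = 35 - 92 = -57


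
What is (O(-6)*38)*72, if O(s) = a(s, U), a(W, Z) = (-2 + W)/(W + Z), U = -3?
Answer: 2432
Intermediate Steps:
a(W, Z) = (-2 + W)/(W + Z)
O(s) = (-2 + s)/(-3 + s) (O(s) = (-2 + s)/(s - 3) = (-2 + s)/(-3 + s))
(O(-6)*38)*72 = (((-2 - 6)/(-3 - 6))*38)*72 = ((-8/(-9))*38)*72 = (-⅑*(-8)*38)*72 = ((8/9)*38)*72 = (304/9)*72 = 2432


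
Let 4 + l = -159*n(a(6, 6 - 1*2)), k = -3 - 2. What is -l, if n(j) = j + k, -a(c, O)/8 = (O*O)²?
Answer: -326423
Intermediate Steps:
k = -5
a(c, O) = -8*O⁴
n(j) = -5 + j (n(j) = j - 5 = -5 + j)
l = 326423 (l = -4 - 159*(-5 - 8*(6 - 1*2)⁴) = -4 - 159*(-5 - 8*(6 - 2)⁴) = -4 - 159*(-5 - 8*4⁴) = -4 - 159*(-5 - 8*256) = -4 - 159*(-5 - 2048) = -4 - 159*(-2053) = -4 + 326427 = 326423)
-l = -1*326423 = -326423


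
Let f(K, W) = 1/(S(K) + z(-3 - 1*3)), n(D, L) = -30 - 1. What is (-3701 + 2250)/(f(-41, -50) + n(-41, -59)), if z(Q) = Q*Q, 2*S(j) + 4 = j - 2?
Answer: 36275/773 ≈ 46.928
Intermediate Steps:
n(D, L) = -31
S(j) = -3 + j/2 (S(j) = -2 + (j - 2)/2 = -2 + (-2 + j)/2 = -2 + (-1 + j/2) = -3 + j/2)
z(Q) = Q²
f(K, W) = 1/(33 + K/2) (f(K, W) = 1/((-3 + K/2) + (-3 - 1*3)²) = 1/((-3 + K/2) + (-3 - 3)²) = 1/((-3 + K/2) + (-6)²) = 1/((-3 + K/2) + 36) = 1/(33 + K/2))
(-3701 + 2250)/(f(-41, -50) + n(-41, -59)) = (-3701 + 2250)/(2/(66 - 41) - 31) = -1451/(2/25 - 31) = -1451/(-773/25) = -1451*(-25/773) = 36275/773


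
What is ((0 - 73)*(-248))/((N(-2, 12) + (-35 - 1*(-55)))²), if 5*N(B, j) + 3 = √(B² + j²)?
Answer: 4325498200/85766121 - 175608800*√37/85766121 ≈ 37.979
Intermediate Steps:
N(B, j) = -⅗ + √(B² + j²)/5
((0 - 73)*(-248))/((N(-2, 12) + (-35 - 1*(-55)))²) = ((0 - 73)*(-248))/(((-⅗ + √((-2)² + 12²)/5) + (-35 - 1*(-55)))²) = (-73*(-248))/(((-⅗ + √(4 + 144)/5) + (-35 + 55))²) = 18104/(((-⅗ + √148/5) + 20)²) = 18104/(((-⅗ + (2*√37)/5) + 20)²) = 18104/(((-⅗ + 2*√37/5) + 20)²) = 18104/((97/5 + 2*√37/5)²) = 18104/(97/5 + 2*√37/5)²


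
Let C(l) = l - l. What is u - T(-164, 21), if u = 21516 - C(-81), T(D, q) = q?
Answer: 21495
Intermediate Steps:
C(l) = 0
u = 21516 (u = 21516 - 1*0 = 21516 + 0 = 21516)
u - T(-164, 21) = 21516 - 1*21 = 21516 - 21 = 21495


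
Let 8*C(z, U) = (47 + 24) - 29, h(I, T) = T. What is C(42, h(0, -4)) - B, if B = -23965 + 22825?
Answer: 4581/4 ≈ 1145.3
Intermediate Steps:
B = -1140
C(z, U) = 21/4 (C(z, U) = ((47 + 24) - 29)/8 = (71 - 29)/8 = (⅛)*42 = 21/4)
C(42, h(0, -4)) - B = 21/4 - 1*(-1140) = 21/4 + 1140 = 4581/4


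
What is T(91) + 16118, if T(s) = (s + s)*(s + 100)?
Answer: 50880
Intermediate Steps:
T(s) = 2*s*(100 + s) (T(s) = (2*s)*(100 + s) = 2*s*(100 + s))
T(91) + 16118 = 2*91*(100 + 91) + 16118 = 2*91*191 + 16118 = 34762 + 16118 = 50880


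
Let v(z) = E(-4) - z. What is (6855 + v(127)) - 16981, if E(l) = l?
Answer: -10257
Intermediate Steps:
v(z) = -4 - z
(6855 + v(127)) - 16981 = (6855 + (-4 - 1*127)) - 16981 = (6855 + (-4 - 127)) - 16981 = (6855 - 131) - 16981 = 6724 - 16981 = -10257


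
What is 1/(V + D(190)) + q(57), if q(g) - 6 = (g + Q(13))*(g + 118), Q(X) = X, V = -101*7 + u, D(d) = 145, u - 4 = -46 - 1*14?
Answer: 7574207/618 ≈ 12256.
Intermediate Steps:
u = -56 (u = 4 + (-46 - 1*14) = 4 + (-46 - 14) = 4 - 60 = -56)
V = -763 (V = -101*7 - 56 = -707 - 56 = -763)
q(g) = 6 + (13 + g)*(118 + g) (q(g) = 6 + (g + 13)*(g + 118) = 6 + (13 + g)*(118 + g))
1/(V + D(190)) + q(57) = 1/(-763 + 145) + (1540 + 57² + 131*57) = 1/(-618) + (1540 + 3249 + 7467) = -1/618 + 12256 = 7574207/618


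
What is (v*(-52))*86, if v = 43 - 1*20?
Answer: -102856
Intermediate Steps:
v = 23 (v = 43 - 20 = 23)
(v*(-52))*86 = (23*(-52))*86 = -1196*86 = -102856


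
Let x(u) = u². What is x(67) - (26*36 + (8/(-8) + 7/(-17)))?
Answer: 60425/17 ≈ 3554.4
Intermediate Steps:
x(67) - (26*36 + (8/(-8) + 7/(-17))) = 67² - (26*36 + (8/(-8) + 7/(-17))) = 4489 - (936 + (8*(-⅛) + 7*(-1/17))) = 4489 - (936 + (-1 - 7/17)) = 4489 - (936 - 24/17) = 4489 - 1*15888/17 = 4489 - 15888/17 = 60425/17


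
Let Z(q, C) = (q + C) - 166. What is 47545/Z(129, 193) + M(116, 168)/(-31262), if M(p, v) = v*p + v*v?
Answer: 105636337/348348 ≈ 303.25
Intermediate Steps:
M(p, v) = v² + p*v (M(p, v) = p*v + v² = v² + p*v)
Z(q, C) = -166 + C + q (Z(q, C) = (C + q) - 166 = -166 + C + q)
47545/Z(129, 193) + M(116, 168)/(-31262) = 47545/(-166 + 193 + 129) + (168*(116 + 168))/(-31262) = 47545/156 + (168*284)*(-1/31262) = 47545*(1/156) + 47712*(-1/31262) = 47545/156 - 3408/2233 = 105636337/348348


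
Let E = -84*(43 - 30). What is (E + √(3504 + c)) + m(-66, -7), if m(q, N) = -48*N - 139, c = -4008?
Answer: -895 + 6*I*√14 ≈ -895.0 + 22.45*I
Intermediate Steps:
m(q, N) = -139 - 48*N
E = -1092 (E = -84*13 = -1092)
(E + √(3504 + c)) + m(-66, -7) = (-1092 + √(3504 - 4008)) + (-139 - 48*(-7)) = (-1092 + √(-504)) + (-139 + 336) = (-1092 + 6*I*√14) + 197 = -895 + 6*I*√14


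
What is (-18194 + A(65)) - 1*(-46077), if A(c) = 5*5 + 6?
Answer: 27914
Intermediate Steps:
A(c) = 31 (A(c) = 25 + 6 = 31)
(-18194 + A(65)) - 1*(-46077) = (-18194 + 31) - 1*(-46077) = -18163 + 46077 = 27914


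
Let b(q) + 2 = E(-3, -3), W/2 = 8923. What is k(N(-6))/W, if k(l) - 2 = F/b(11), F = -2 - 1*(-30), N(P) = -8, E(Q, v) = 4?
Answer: 8/8923 ≈ 0.00089656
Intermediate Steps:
W = 17846 (W = 2*8923 = 17846)
b(q) = 2 (b(q) = -2 + 4 = 2)
F = 28 (F = -2 + 30 = 28)
k(l) = 16 (k(l) = 2 + 28/2 = 2 + 28*(½) = 2 + 14 = 16)
k(N(-6))/W = 16/17846 = 16*(1/17846) = 8/8923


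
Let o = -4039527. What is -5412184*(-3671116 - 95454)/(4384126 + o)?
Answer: 20385369888880/344599 ≈ 5.9157e+7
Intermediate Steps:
-5412184*(-3671116 - 95454)/(4384126 + o) = -5412184*(-3671116 - 95454)/(4384126 - 4039527) = -5412184/(344599/(-3766570)) = -5412184/(344599*(-1/3766570)) = -5412184/(-344599/3766570) = -5412184*(-3766570/344599) = 20385369888880/344599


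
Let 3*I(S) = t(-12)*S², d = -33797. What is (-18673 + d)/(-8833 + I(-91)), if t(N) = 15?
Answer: -26235/16286 ≈ -1.6109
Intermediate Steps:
I(S) = 5*S² (I(S) = (15*S²)/3 = 5*S²)
(-18673 + d)/(-8833 + I(-91)) = (-18673 - 33797)/(-8833 + 5*(-91)²) = -52470/(-8833 + 5*8281) = -52470/(-8833 + 41405) = -52470/32572 = -52470*1/32572 = -26235/16286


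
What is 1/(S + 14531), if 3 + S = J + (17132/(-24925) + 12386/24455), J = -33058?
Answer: -121908175/2258980531152 ≈ -5.3966e-5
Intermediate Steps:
S = -4030428222077/121908175 (S = -3 + (-33058 + (17132/(-24925) + 12386/24455)) = -3 + (-33058 + (17132*(-1/24925) + 12386*(1/24455))) = -3 + (-33058 + (-17132/24925 + 12386/24455)) = -3 + (-33058 - 22048402/121908175) = -3 - 4030062497552/121908175 = -4030428222077/121908175 ≈ -33061.)
1/(S + 14531) = 1/(-4030428222077/121908175 + 14531) = 1/(-2258980531152/121908175) = -121908175/2258980531152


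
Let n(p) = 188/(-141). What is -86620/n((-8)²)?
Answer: 64965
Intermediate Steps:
n(p) = -4/3 (n(p) = 188*(-1/141) = -4/3)
-86620/n((-8)²) = -86620/(-4/3) = -86620*(-¾) = 64965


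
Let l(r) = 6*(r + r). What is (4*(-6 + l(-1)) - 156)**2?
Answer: 51984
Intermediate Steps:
l(r) = 12*r (l(r) = 6*(2*r) = 12*r)
(4*(-6 + l(-1)) - 156)**2 = (4*(-6 + 12*(-1)) - 156)**2 = (4*(-6 - 12) - 156)**2 = (4*(-18) - 156)**2 = (-72 - 156)**2 = (-228)**2 = 51984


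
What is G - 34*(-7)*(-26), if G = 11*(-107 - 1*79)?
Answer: -8234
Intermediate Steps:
G = -2046 (G = 11*(-107 - 79) = 11*(-186) = -2046)
G - 34*(-7)*(-26) = -2046 - 34*(-7)*(-26) = -2046 - (-238)*(-26) = -2046 - 1*6188 = -2046 - 6188 = -8234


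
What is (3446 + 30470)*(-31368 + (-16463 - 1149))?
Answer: -1661205680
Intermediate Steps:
(3446 + 30470)*(-31368 + (-16463 - 1149)) = 33916*(-31368 - 17612) = 33916*(-48980) = -1661205680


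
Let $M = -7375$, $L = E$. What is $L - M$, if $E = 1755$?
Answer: $9130$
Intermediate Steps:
$L = 1755$
$L - M = 1755 - -7375 = 1755 + 7375 = 9130$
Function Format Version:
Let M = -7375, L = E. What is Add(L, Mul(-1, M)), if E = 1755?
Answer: 9130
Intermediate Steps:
L = 1755
Add(L, Mul(-1, M)) = Add(1755, Mul(-1, -7375)) = Add(1755, 7375) = 9130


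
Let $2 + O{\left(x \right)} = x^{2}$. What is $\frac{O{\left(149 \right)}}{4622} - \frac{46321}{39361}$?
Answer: $\frac{659679177}{181926542} \approx 3.6261$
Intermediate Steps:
$O{\left(x \right)} = -2 + x^{2}$
$\frac{O{\left(149 \right)}}{4622} - \frac{46321}{39361} = \frac{-2 + 149^{2}}{4622} - \frac{46321}{39361} = \left(-2 + 22201\right) \frac{1}{4622} - \frac{46321}{39361} = 22199 \cdot \frac{1}{4622} - \frac{46321}{39361} = \frac{22199}{4622} - \frac{46321}{39361} = \frac{659679177}{181926542}$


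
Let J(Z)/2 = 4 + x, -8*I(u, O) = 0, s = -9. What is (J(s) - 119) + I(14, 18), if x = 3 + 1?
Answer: -103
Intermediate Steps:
x = 4
I(u, O) = 0 (I(u, O) = -⅛*0 = 0)
J(Z) = 16 (J(Z) = 2*(4 + 4) = 2*8 = 16)
(J(s) - 119) + I(14, 18) = (16 - 119) + 0 = -103 + 0 = -103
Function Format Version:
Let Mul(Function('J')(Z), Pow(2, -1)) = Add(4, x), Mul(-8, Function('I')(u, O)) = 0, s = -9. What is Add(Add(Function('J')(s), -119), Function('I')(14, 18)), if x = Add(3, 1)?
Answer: -103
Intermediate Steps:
x = 4
Function('I')(u, O) = 0 (Function('I')(u, O) = Mul(Rational(-1, 8), 0) = 0)
Function('J')(Z) = 16 (Function('J')(Z) = Mul(2, Add(4, 4)) = Mul(2, 8) = 16)
Add(Add(Function('J')(s), -119), Function('I')(14, 18)) = Add(Add(16, -119), 0) = Add(-103, 0) = -103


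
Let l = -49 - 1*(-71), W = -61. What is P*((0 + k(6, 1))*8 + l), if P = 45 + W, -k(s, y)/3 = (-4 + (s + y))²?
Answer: 3104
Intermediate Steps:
k(s, y) = -3*(-4 + s + y)² (k(s, y) = -3*(-4 + (s + y))² = -3*(-4 + s + y)²)
P = -16 (P = 45 - 61 = -16)
l = 22 (l = -49 + 71 = 22)
P*((0 + k(6, 1))*8 + l) = -16*((0 - 3*(-4 + 6 + 1)²)*8 + 22) = -16*((0 - 3*3²)*8 + 22) = -16*((0 - 3*9)*8 + 22) = -16*((0 - 27)*8 + 22) = -16*(-27*8 + 22) = -16*(-216 + 22) = -16*(-194) = 3104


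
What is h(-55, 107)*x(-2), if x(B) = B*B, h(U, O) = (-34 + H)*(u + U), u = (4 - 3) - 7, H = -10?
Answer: 10736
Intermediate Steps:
u = -6 (u = 1 - 7 = -6)
h(U, O) = 264 - 44*U (h(U, O) = (-34 - 10)*(-6 + U) = -44*(-6 + U) = 264 - 44*U)
x(B) = B**2
h(-55, 107)*x(-2) = (264 - 44*(-55))*(-2)**2 = (264 + 2420)*4 = 2684*4 = 10736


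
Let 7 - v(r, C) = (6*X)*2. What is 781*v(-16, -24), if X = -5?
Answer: 52327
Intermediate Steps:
v(r, C) = 67 (v(r, C) = 7 - 6*(-5)*2 = 7 - (-30)*2 = 7 - 1*(-60) = 7 + 60 = 67)
781*v(-16, -24) = 781*67 = 52327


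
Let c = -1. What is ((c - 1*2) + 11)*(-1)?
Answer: -8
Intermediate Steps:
((c - 1*2) + 11)*(-1) = ((-1 - 1*2) + 11)*(-1) = ((-1 - 2) + 11)*(-1) = (-3 + 11)*(-1) = 8*(-1) = -8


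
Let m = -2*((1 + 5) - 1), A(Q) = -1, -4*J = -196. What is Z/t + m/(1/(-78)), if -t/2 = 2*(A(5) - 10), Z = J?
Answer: 34369/44 ≈ 781.11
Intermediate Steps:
J = 49 (J = -¼*(-196) = 49)
Z = 49
m = -10 (m = -2*(6 - 1) = -2*5 = -10)
t = 44 (t = -4*(-1 - 10) = -4*(-11) = -2*(-22) = 44)
Z/t + m/(1/(-78)) = 49/44 - 10/(1/(-78)) = 49*(1/44) - 10/(-1/78) = 49/44 - 10*(-78) = 49/44 + 780 = 34369/44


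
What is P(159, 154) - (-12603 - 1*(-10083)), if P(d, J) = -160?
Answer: 2360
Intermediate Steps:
P(159, 154) - (-12603 - 1*(-10083)) = -160 - (-12603 - 1*(-10083)) = -160 - (-12603 + 10083) = -160 - 1*(-2520) = -160 + 2520 = 2360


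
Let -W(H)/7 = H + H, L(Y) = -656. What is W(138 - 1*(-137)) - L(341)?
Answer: -3194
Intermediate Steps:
W(H) = -14*H (W(H) = -7*(H + H) = -14*H)
W(138 - 1*(-137)) - L(341) = -14*(138 - 1*(-137)) - 1*(-656) = -14*(138 + 137) + 656 = -14*275 + 656 = -3850 + 656 = -3194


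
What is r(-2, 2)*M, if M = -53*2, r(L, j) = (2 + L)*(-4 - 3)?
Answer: 0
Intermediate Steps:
r(L, j) = -14 - 7*L (r(L, j) = (2 + L)*(-7) = -14 - 7*L)
M = -106
r(-2, 2)*M = (-14 - 7*(-2))*(-106) = (-14 + 14)*(-106) = 0*(-106) = 0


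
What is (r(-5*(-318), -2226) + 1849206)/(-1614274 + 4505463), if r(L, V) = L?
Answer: 1850796/2891189 ≈ 0.64015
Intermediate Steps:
(r(-5*(-318), -2226) + 1849206)/(-1614274 + 4505463) = (-5*(-318) + 1849206)/(-1614274 + 4505463) = (1590 + 1849206)/2891189 = 1850796*(1/2891189) = 1850796/2891189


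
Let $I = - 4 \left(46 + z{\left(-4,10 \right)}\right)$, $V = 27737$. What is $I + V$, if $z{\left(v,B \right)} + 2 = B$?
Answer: $27521$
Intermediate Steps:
$z{\left(v,B \right)} = -2 + B$
$I = -216$ ($I = - 4 \left(46 + \left(-2 + 10\right)\right) = - 4 \left(46 + 8\right) = \left(-4\right) 54 = -216$)
$I + V = -216 + 27737 = 27521$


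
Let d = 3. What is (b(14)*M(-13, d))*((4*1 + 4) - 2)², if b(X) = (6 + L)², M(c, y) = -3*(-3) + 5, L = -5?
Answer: 504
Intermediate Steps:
M(c, y) = 14 (M(c, y) = 9 + 5 = 14)
b(X) = 1 (b(X) = (6 - 5)² = 1² = 1)
(b(14)*M(-13, d))*((4*1 + 4) - 2)² = (1*14)*((4*1 + 4) - 2)² = 14*((4 + 4) - 2)² = 14*(8 - 2)² = 14*6² = 14*36 = 504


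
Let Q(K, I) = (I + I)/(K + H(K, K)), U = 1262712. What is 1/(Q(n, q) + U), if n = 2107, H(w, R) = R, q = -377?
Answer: 2107/2660533807 ≈ 7.9195e-7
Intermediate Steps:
Q(K, I) = I/K (Q(K, I) = (I + I)/(K + K) = (2*I)/((2*K)) = (2*I)*(1/(2*K)) = I/K)
1/(Q(n, q) + U) = 1/(-377/2107 + 1262712) = 1/(2660533807/2107) = 2107/2660533807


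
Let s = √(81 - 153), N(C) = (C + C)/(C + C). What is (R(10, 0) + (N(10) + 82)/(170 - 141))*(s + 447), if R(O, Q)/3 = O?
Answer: 425991/29 + 5718*I*√2/29 ≈ 14689.0 + 278.84*I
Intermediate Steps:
R(O, Q) = 3*O
N(C) = 1 (N(C) = (2*C)/((2*C)) = (2*C)*(1/(2*C)) = 1)
s = 6*I*√2 (s = √(-72) = 6*I*√2 ≈ 8.4853*I)
(R(10, 0) + (N(10) + 82)/(170 - 141))*(s + 447) = (3*10 + (1 + 82)/(170 - 141))*(6*I*√2 + 447) = (30 + 83/29)*(447 + 6*I*√2) = 953*(447 + 6*I*√2)/29 = 425991/29 + 5718*I*√2/29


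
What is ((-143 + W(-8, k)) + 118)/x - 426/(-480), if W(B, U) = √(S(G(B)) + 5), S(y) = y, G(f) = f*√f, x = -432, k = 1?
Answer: 1021/1080 - √(5 - 16*I*√2)/432 ≈ 0.93668 + 0.0069778*I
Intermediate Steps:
G(f) = f^(3/2)
W(B, U) = √(5 + B^(3/2)) (W(B, U) = √(B^(3/2) + 5) = √(5 + B^(3/2)))
((-143 + W(-8, k)) + 118)/x - 426/(-480) = ((-143 + √(5 + (-8)^(3/2))) + 118)/(-432) - 426/(-480) = ((-143 + √(5 - 16*I*√2)) + 118)*(-1/432) - 426*(-1/480) = (-25 + √(5 - 16*I*√2))*(-1/432) + 71/80 = (25/432 - √(5 - 16*I*√2)/432) + 71/80 = 1021/1080 - √(5 - 16*I*√2)/432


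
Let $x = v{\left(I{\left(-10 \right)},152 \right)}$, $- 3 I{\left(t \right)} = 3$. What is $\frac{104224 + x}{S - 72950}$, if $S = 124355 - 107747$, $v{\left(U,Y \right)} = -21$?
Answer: $- \frac{9473}{5122} \approx -1.8495$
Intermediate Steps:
$I{\left(t \right)} = -1$ ($I{\left(t \right)} = \left(- \frac{1}{3}\right) 3 = -1$)
$S = 16608$ ($S = 124355 - 107747 = 16608$)
$x = -21$
$\frac{104224 + x}{S - 72950} = \frac{104224 - 21}{16608 - 72950} = \frac{104203}{-56342} = 104203 \left(- \frac{1}{56342}\right) = - \frac{9473}{5122}$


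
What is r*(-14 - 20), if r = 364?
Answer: -12376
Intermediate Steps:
r*(-14 - 20) = 364*(-14 - 20) = 364*(-34) = -12376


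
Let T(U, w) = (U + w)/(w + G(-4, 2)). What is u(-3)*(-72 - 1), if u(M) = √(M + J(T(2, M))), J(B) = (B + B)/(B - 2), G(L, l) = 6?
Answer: -73*I*√133/7 ≈ -120.27*I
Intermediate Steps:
T(U, w) = (U + w)/(6 + w) (T(U, w) = (U + w)/(w + 6) = (U + w)/(6 + w))
J(B) = 2*B/(-2 + B) (J(B) = (2*B)/(-2 + B) = 2*B/(-2 + B))
u(M) = √(M + 2*(2 + M)/((-2 + (2 + M)/(6 + M))*(6 + M))) (u(M) = √(M + 2*((2 + M)/(6 + M))/(-2 + (2 + M)/(6 + M))) = √(M + 2*(2 + M)/((-2 + (2 + M)/(6 + M))*(6 + M))))
u(-3)*(-72 - 1) = √((-4 + (-3)² + 8*(-3))/(10 - 3))*(-72 - 1) = √((-4 + 9 - 24)/7)*(-73) = √((⅐)*(-19))*(-73) = √(-19/7)*(-73) = (I*√133/7)*(-73) = -73*I*√133/7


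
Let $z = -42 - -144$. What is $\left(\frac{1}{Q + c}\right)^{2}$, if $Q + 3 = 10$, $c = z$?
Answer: $\frac{1}{11881} \approx 8.4168 \cdot 10^{-5}$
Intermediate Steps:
$z = 102$ ($z = -42 + 144 = 102$)
$c = 102$
$Q = 7$ ($Q = -3 + 10 = 7$)
$\left(\frac{1}{Q + c}\right)^{2} = \left(\frac{1}{7 + 102}\right)^{2} = \left(\frac{1}{109}\right)^{2} = \frac{1}{11881}$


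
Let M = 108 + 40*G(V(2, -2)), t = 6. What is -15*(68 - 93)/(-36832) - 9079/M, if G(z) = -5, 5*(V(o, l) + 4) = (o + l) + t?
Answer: 83590807/847136 ≈ 98.675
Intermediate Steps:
V(o, l) = -14/5 + l/5 + o/5 (V(o, l) = -4 + ((o + l) + 6)/5 = -4 + ((l + o) + 6)/5 = -4 + (6 + l + o)/5 = -4 + (6/5 + l/5 + o/5) = -14/5 + l/5 + o/5)
M = -92 (M = 108 + 40*(-5) = 108 - 200 = -92)
-15*(68 - 93)/(-36832) - 9079/M = -15*(68 - 93)/(-36832) - 9079/(-92) = -15*(-25)*(-1/36832) - 9079*(-1/92) = 375*(-1/36832) + 9079/92 = -375/36832 + 9079/92 = 83590807/847136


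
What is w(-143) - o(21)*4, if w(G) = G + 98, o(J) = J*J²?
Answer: -37089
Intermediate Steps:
o(J) = J³
w(G) = 98 + G
w(-143) - o(21)*4 = (98 - 143) - 21³*4 = -45 - 9261*4 = -45 - 1*37044 = -45 - 37044 = -37089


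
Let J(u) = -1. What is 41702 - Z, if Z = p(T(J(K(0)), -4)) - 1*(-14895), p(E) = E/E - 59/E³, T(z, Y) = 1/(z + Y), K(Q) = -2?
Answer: 19431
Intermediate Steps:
T(z, Y) = 1/(Y + z)
p(E) = 1 - 59/E³
Z = 22271 (Z = (1 - 59*(-4 - 1)³) - 1*(-14895) = (1 - 59/(1/(-5))³) + 14895 = (1 - 59/(-⅕)³) + 14895 = (1 - 59*(-125)) + 14895 = (1 + 7375) + 14895 = 7376 + 14895 = 22271)
41702 - Z = 41702 - 1*22271 = 41702 - 22271 = 19431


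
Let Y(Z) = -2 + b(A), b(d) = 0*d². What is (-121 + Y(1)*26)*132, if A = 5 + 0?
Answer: -22836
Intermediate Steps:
A = 5
b(d) = 0
Y(Z) = -2 (Y(Z) = -2 + 0 = -2)
(-121 + Y(1)*26)*132 = (-121 - 2*26)*132 = (-121 - 52)*132 = -173*132 = -22836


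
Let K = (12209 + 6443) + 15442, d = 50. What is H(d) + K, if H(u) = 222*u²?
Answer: 589094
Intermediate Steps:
K = 34094 (K = 18652 + 15442 = 34094)
H(d) + K = 222*50² + 34094 = 222*2500 + 34094 = 555000 + 34094 = 589094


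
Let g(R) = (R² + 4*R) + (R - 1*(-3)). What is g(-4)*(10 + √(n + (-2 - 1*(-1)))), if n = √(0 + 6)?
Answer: -10 - √(-1 + √6) ≈ -11.204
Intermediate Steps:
n = √6 ≈ 2.4495
g(R) = 3 + R² + 5*R (g(R) = (R² + 4*R) + (R + 3) = (R² + 4*R) + (3 + R) = 3 + R² + 5*R)
g(-4)*(10 + √(n + (-2 - 1*(-1)))) = (3 + (-4)² + 5*(-4))*(10 + √(√6 + (-2 - 1*(-1)))) = (3 + 16 - 20)*(10 + √(√6 + (-2 + 1))) = -(10 + √(√6 - 1)) = -(10 + √(-1 + √6)) = -10 - √(-1 + √6)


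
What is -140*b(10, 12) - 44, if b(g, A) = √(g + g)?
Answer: -44 - 280*√5 ≈ -670.10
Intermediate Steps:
b(g, A) = √2*√g (b(g, A) = √(2*g) = √2*√g)
-140*b(10, 12) - 44 = -140*√2*√10 - 44 = -280*√5 - 44 = -44 - 280*√5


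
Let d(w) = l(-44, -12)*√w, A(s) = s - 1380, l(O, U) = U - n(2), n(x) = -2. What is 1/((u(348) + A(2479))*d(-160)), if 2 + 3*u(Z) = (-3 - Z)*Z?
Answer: -3*I*√10/47541200 ≈ -1.9955e-7*I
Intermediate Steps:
l(O, U) = 2 + U (l(O, U) = U - 1*(-2) = U + 2 = 2 + U)
A(s) = -1380 + s
d(w) = -10*√w (d(w) = (2 - 12)*√w = -10*√w)
u(Z) = -⅔ + Z*(-3 - Z)/3 (u(Z) = -⅔ + ((-3 - Z)*Z)/3 = -⅔ + (Z*(-3 - Z))/3 = -⅔ + Z*(-3 - Z)/3)
1/((u(348) + A(2479))*d(-160)) = 1/(((-⅔ - 1*348 - ⅓*348²) + (-1380 + 2479))*((-40*I*√10))) = 1/(((-⅔ - 348 - ⅓*121104) + 1099)*((-40*I*√10))) = 1/(((-⅔ - 348 - 40368) + 1099)*((-40*I*√10))) = (I*√10/400)/(-122150/3 + 1099) = (I*√10/400)/(-118853/3) = -3*I*√10/47541200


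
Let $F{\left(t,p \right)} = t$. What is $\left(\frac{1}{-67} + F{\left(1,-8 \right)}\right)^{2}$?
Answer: $\frac{4356}{4489} \approx 0.97037$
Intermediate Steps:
$\left(\frac{1}{-67} + F{\left(1,-8 \right)}\right)^{2} = \left(\frac{1}{-67} + 1\right)^{2} = \left(- \frac{1}{67} + 1\right)^{2} = \left(\frac{66}{67}\right)^{2} = \frac{4356}{4489}$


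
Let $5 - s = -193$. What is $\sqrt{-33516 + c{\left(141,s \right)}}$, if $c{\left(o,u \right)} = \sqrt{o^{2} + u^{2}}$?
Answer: $\sqrt{-33516 + 3 \sqrt{6565}} \approx 182.41 i$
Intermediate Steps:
$s = 198$ ($s = 5 - -193 = 5 + 193 = 198$)
$\sqrt{-33516 + c{\left(141,s \right)}} = \sqrt{-33516 + \sqrt{141^{2} + 198^{2}}} = \sqrt{-33516 + \sqrt{19881 + 39204}} = \sqrt{-33516 + \sqrt{59085}} = \sqrt{-33516 + 3 \sqrt{6565}}$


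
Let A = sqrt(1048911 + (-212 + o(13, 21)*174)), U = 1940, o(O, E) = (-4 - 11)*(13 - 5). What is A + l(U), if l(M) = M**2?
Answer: 3763600 + sqrt(1027819) ≈ 3.7646e+6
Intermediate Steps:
o(O, E) = -120 (o(O, E) = -15*8 = -120)
A = sqrt(1027819) (A = sqrt(1048911 + (-212 - 120*174)) = sqrt(1048911 + (-212 - 20880)) = sqrt(1048911 - 21092) = sqrt(1027819) ≈ 1013.8)
A + l(U) = sqrt(1027819) + 1940**2 = sqrt(1027819) + 3763600 = 3763600 + sqrt(1027819)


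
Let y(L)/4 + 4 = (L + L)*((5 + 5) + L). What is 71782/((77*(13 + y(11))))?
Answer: 71782/142065 ≈ 0.50528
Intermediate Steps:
y(L) = -16 + 8*L*(10 + L) (y(L) = -16 + 4*((L + L)*((5 + 5) + L)) = -16 + 4*((2*L)*(10 + L)) = -16 + 4*(2*L*(10 + L)) = -16 + 8*L*(10 + L))
71782/((77*(13 + y(11)))) = 71782/((77*(13 + (-16 + 8*11**2 + 80*11)))) = 71782/((77*(13 + (-16 + 8*121 + 880)))) = 71782/((77*(13 + (-16 + 968 + 880)))) = 71782/((77*(13 + 1832))) = 71782/((77*1845)) = 71782/142065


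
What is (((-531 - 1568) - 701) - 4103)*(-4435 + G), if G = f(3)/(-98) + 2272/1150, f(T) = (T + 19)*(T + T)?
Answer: 862449851133/28175 ≈ 3.0610e+7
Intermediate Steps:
f(T) = 2*T*(19 + T) (f(T) = (19 + T)*(2*T) = 2*T*(19 + T))
G = 17714/28175 (G = (2*3*(19 + 3))/(-98) + 2272/1150 = (2*3*22)*(-1/98) + 2272*(1/1150) = 132*(-1/98) + 1136/575 = -66/49 + 1136/575 = 17714/28175 ≈ 0.62871)
(((-531 - 1568) - 701) - 4103)*(-4435 + G) = (((-531 - 1568) - 701) - 4103)*(-4435 + 17714/28175) = ((-2099 - 701) - 4103)*(-124938411/28175) = (-2800 - 4103)*(-124938411/28175) = -6903*(-124938411/28175) = 862449851133/28175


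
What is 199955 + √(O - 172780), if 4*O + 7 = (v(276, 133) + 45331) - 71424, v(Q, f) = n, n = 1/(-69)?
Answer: 199955 + I*√3414684489/138 ≈ 1.9996e+5 + 423.44*I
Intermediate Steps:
n = -1/69 ≈ -0.014493
v(Q, f) = -1/69
O = -1800901/276 (O = -7/4 + ((-1/69 + 45331) - 71424)/4 = -7/4 + (3127838/69 - 71424)/4 = -7/4 + (¼)*(-1800418/69) = -7/4 - 900209/138 = -1800901/276 ≈ -6525.0)
199955 + √(O - 172780) = 199955 + √(-1800901/276 - 172780) = 199955 + √(-49488181/276) = 199955 + I*√3414684489/138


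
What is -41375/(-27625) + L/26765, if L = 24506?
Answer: 14275041/5915065 ≈ 2.4133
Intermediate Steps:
-41375/(-27625) + L/26765 = -41375/(-27625) + 24506/26765 = -41375*(-1/27625) + 24506*(1/26765) = 331/221 + 24506/26765 = 14275041/5915065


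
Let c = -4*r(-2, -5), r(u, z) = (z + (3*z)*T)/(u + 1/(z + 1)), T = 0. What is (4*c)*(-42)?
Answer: 4480/3 ≈ 1493.3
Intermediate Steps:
r(u, z) = z/(u + 1/(1 + z)) (r(u, z) = (z + (3*z)*0)/(u + 1/(z + 1)) = (z + 0)/(u + 1/(1 + z)) = z/(u + 1/(1 + z)))
c = -80/9 (c = -(-20)*(1 - 5)/(1 - 2 - 2*(-5)) = -(-20)*(-4)/(1 - 2 + 10) = -(-20)*(-4)/9 = -4*20/9 = -80/9 ≈ -8.8889)
(4*c)*(-42) = (4*(-80/9))*(-42) = -320/9*(-42) = 4480/3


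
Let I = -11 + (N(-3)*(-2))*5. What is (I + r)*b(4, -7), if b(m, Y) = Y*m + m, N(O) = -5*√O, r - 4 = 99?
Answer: -2208 - 1200*I*√3 ≈ -2208.0 - 2078.5*I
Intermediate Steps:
r = 103 (r = 4 + 99 = 103)
b(m, Y) = m + Y*m
I = -11 + 50*I*√3 (I = -11 + (-5*I*√3*(-2))*5 = -11 + (10*I*√3)*5 = -11 + 50*I*√3 ≈ -11.0 + 86.603*I)
(I + r)*b(4, -7) = ((-11 + 50*I*√3) + 103)*(4*(1 - 7)) = (92 + 50*I*√3)*(4*(-6)) = (92 + 50*I*√3)*(-24) = -2208 - 1200*I*√3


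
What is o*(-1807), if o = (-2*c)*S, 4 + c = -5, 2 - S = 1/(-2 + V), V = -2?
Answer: -146367/2 ≈ -73184.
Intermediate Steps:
S = 9/4 (S = 2 - 1/(-2 - 2) = 2 - 1/(-4) = 2 - 1*(-¼) = 2 + ¼ = 9/4 ≈ 2.2500)
c = -9 (c = -4 - 5 = -9)
o = 81/2 (o = -2*(-9)*(9/4) = 18*(9/4) = 81/2 ≈ 40.500)
o*(-1807) = (81/2)*(-1807) = -146367/2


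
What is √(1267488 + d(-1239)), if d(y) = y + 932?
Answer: √1267181 ≈ 1125.7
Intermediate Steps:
d(y) = 932 + y
√(1267488 + d(-1239)) = √(1267488 + (932 - 1239)) = √(1267488 - 307) = √1267181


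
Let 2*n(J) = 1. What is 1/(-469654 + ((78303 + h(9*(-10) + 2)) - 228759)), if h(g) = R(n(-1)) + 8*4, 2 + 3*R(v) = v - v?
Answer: -3/1860236 ≈ -1.6127e-6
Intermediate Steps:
n(J) = ½ (n(J) = (½)*1 = ½)
R(v) = -⅔ (R(v) = -⅔ + (v - v)/3 = -⅔ + (⅓)*0 = -⅔ + 0 = -⅔)
h(g) = 94/3 (h(g) = -⅔ + 8*4 = -⅔ + 32 = 94/3)
1/(-469654 + ((78303 + h(9*(-10) + 2)) - 228759)) = 1/(-469654 + ((78303 + 94/3) - 228759)) = 1/(-469654 + (235003/3 - 228759)) = 1/(-469654 - 451274/3) = 1/(-1860236/3) = -3/1860236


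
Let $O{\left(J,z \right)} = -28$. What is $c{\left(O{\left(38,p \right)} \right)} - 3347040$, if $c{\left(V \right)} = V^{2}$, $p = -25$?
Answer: $-3346256$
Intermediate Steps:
$c{\left(O{\left(38,p \right)} \right)} - 3347040 = \left(-28\right)^{2} - 3347040 = 784 - 3347040 = -3346256$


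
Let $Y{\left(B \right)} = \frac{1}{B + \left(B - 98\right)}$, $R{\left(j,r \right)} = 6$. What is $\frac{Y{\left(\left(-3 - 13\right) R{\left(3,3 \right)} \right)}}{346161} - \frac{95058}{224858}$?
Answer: $- \frac{4771279101439}{11286375170010} \approx -0.42275$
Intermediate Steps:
$Y{\left(B \right)} = \frac{1}{-98 + 2 B}$ ($Y{\left(B \right)} = \frac{1}{B + \left(-98 + B\right)} = \frac{1}{-98 + 2 B}$)
$\frac{Y{\left(\left(-3 - 13\right) R{\left(3,3 \right)} \right)}}{346161} - \frac{95058}{224858} = \frac{\frac{1}{2} \frac{1}{-49 + \left(-3 - 13\right) 6}}{346161} - \frac{95058}{224858} = \frac{1}{2 \left(-49 + \left(-3 - 13\right) 6\right)} \frac{1}{346161} - \frac{47529}{112429} = \frac{1}{2 \left(-49 - 96\right)} \frac{1}{346161} - \frac{47529}{112429} = \frac{1}{2 \left(-145\right)} \frac{1}{346161} - \frac{47529}{112429} = \frac{1}{2} \left(- \frac{1}{145}\right) \frac{1}{346161} - \frac{47529}{112429} = \left(- \frac{1}{290}\right) \frac{1}{346161} - \frac{47529}{112429} = - \frac{1}{100386690} - \frac{47529}{112429} = - \frac{4771279101439}{11286375170010}$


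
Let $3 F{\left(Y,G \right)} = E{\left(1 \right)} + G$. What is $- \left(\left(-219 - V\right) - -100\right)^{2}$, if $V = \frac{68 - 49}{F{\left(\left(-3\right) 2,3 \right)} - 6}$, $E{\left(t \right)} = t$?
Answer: $- \frac{2588881}{196} \approx -13209.0$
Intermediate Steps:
$F{\left(Y,G \right)} = \frac{1}{3} + \frac{G}{3}$ ($F{\left(Y,G \right)} = \frac{1 + G}{3} = \frac{1}{3} + \frac{G}{3}$)
$V = - \frac{57}{14}$ ($V = \frac{68 - 49}{\left(\frac{1}{3} + \frac{1}{3} \cdot 3\right) - 6} = \frac{19}{\left(\frac{1}{3} + 1\right) - 6} = \frac{19}{\frac{4}{3} - 6} = \frac{19}{- \frac{14}{3}} = 19 \left(- \frac{3}{14}\right) = - \frac{57}{14} \approx -4.0714$)
$- \left(\left(-219 - V\right) - -100\right)^{2} = - \left(\left(-219 - - \frac{57}{14}\right) - -100\right)^{2} = - \left(\left(-219 + \frac{57}{14}\right) + 100\right)^{2} = - \left(- \frac{3009}{14} + 100\right)^{2} = - \left(- \frac{1609}{14}\right)^{2} = \left(-1\right) \frac{2588881}{196} = - \frac{2588881}{196}$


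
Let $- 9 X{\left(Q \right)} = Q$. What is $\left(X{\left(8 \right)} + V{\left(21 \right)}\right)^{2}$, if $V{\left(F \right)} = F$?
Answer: $\frac{32761}{81} \approx 404.46$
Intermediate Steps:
$X{\left(Q \right)} = - \frac{Q}{9}$
$\left(X{\left(8 \right)} + V{\left(21 \right)}\right)^{2} = \left(\left(- \frac{1}{9}\right) 8 + 21\right)^{2} = \left(- \frac{8}{9} + 21\right)^{2} = \left(\frac{181}{9}\right)^{2} = \frac{32761}{81}$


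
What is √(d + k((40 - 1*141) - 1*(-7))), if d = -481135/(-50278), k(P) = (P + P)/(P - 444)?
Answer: √1814369075659554/13524782 ≈ 3.1494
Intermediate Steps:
k(P) = 2*P/(-444 + P) (k(P) = (2*P)/(-444 + P) = 2*P/(-444 + P))
d = 481135/50278 (d = -481135*(-1/50278) = 481135/50278 ≈ 9.5695)
√(d + k((40 - 1*141) - 1*(-7))) = √(481135/50278 + 2*((40 - 1*141) - 1*(-7))/(-444 + ((40 - 1*141) - 1*(-7)))) = √(481135/50278 + 2*((40 - 141) + 7)/(-444 + ((40 - 141) + 7))) = √(481135/50278 + 2*(-101 + 7)/(-444 + (-101 + 7))) = √(481135/50278 + 2*(-94)/(-444 - 94)) = √(481135/50278 + 2*(-94)/(-538)) = √(481135/50278 + 2*(-94)*(-1/538)) = √(481135/50278 + 94/269) = √(134151447/13524782) = √1814369075659554/13524782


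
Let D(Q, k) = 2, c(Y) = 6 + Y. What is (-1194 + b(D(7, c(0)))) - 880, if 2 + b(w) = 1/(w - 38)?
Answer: -74737/36 ≈ -2076.0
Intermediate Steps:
b(w) = -2 + 1/(-38 + w) (b(w) = -2 + 1/(w - 38) = -2 + 1/(-38 + w))
(-1194 + b(D(7, c(0)))) - 880 = (-1194 + (77 - 2*2)/(-38 + 2)) - 880 = (-1194 + (77 - 4)/(-36)) - 880 = (-1194 - 1/36*73) - 880 = (-1194 - 73/36) - 880 = -43057/36 - 880 = -74737/36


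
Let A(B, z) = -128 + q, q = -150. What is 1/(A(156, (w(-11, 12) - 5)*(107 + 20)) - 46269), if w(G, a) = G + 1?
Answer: -1/46547 ≈ -2.1484e-5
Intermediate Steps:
w(G, a) = 1 + G
A(B, z) = -278 (A(B, z) = -128 - 150 = -278)
1/(A(156, (w(-11, 12) - 5)*(107 + 20)) - 46269) = 1/(-278 - 46269) = 1/(-46547) = -1/46547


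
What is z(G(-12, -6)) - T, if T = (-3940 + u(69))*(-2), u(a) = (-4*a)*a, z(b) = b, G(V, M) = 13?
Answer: -45955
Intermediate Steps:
u(a) = -4*a²
T = 45968 (T = (-3940 - 4*69²)*(-2) = (-3940 - 4*4761)*(-2) = (-3940 - 19044)*(-2) = -22984*(-2) = 45968)
z(G(-12, -6)) - T = 13 - 1*45968 = 13 - 45968 = -45955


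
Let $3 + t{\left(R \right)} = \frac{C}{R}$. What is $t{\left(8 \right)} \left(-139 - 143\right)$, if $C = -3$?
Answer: $\frac{3807}{4} \approx 951.75$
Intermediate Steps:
$t{\left(R \right)} = -3 - \frac{3}{R}$
$t{\left(8 \right)} \left(-139 - 143\right) = \left(-3 - \frac{3}{8}\right) \left(-139 - 143\right) = \left(-3 - \frac{3}{8}\right) \left(-282\right) = \left(- \frac{27}{8}\right) \left(-282\right) = \frac{3807}{4}$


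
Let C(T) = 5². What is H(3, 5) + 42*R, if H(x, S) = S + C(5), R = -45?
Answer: -1860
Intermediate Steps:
C(T) = 25
H(x, S) = 25 + S (H(x, S) = S + 25 = 25 + S)
H(3, 5) + 42*R = (25 + 5) + 42*(-45) = 30 - 1890 = -1860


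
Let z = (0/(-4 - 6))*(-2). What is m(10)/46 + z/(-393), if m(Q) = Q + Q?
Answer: 10/23 ≈ 0.43478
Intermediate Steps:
m(Q) = 2*Q
z = 0 (z = (0/(-10))*(-2) = -1/10*0*(-2) = 0*(-2) = 0)
m(10)/46 + z/(-393) = (2*10)/46 + 0/(-393) = 20*(1/46) + 0*(-1/393) = 10/23 + 0 = 10/23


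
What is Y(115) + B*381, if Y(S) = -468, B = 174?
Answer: 65826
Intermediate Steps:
Y(115) + B*381 = -468 + 174*381 = -468 + 66294 = 65826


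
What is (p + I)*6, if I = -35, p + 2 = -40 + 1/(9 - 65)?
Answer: -12939/28 ≈ -462.11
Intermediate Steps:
p = -2353/56 (p = -2 + (-40 + 1/(9 - 65)) = -2 + (-40 + 1/(-56)) = -2 + (-40 - 1/56) = -2 - 2241/56 = -2353/56 ≈ -42.018)
(p + I)*6 = (-2353/56 - 35)*6 = -4313/56*6 = -12939/28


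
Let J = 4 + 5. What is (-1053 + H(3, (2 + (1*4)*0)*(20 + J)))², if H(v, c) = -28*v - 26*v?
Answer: 1476225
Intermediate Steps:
J = 9
H(v, c) = -54*v
(-1053 + H(3, (2 + (1*4)*0)*(20 + J)))² = (-1053 - 54*3)² = (-1053 - 162)² = (-1215)² = 1476225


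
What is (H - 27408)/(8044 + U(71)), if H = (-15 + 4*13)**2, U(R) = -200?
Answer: -26039/7844 ≈ -3.3196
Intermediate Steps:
H = 1369 (H = (-15 + 52)**2 = 37**2 = 1369)
(H - 27408)/(8044 + U(71)) = (1369 - 27408)/(8044 - 200) = -26039/7844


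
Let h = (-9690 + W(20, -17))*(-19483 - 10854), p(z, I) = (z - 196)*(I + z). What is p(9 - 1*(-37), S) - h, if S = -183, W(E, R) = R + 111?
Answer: -291093302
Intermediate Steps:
W(E, R) = 111 + R
p(z, I) = (-196 + z)*(I + z)
h = 291113852 (h = (-9690 + (111 - 17))*(-19483 - 10854) = (-9690 + 94)*(-30337) = -9596*(-30337) = 291113852)
p(9 - 1*(-37), S) - h = ((9 - 1*(-37))² - 196*(-183) - 196*(9 - 1*(-37)) - 183*(9 - 1*(-37))) - 1*291113852 = ((9 + 37)² + 35868 - 196*(9 + 37) - 183*(9 + 37)) - 291113852 = (46² + 35868 - 196*46 - 183*46) - 291113852 = (2116 + 35868 - 9016 - 8418) - 291113852 = 20550 - 291113852 = -291093302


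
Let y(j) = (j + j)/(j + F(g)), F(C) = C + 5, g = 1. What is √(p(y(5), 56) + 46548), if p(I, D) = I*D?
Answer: 2*√1409617/11 ≈ 215.87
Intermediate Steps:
F(C) = 5 + C
y(j) = 2*j/(6 + j) (y(j) = (j + j)/(j + (5 + 1)) = (2*j)/(j + 6) = (2*j)/(6 + j) = 2*j/(6 + j))
p(I, D) = D*I
√(p(y(5), 56) + 46548) = √(56*(2*5/(6 + 5)) + 46548) = √(56*(2*5/11) + 46548) = √(56*(2*5*(1/11)) + 46548) = √(56*(10/11) + 46548) = √(560/11 + 46548) = √(512588/11) = 2*√1409617/11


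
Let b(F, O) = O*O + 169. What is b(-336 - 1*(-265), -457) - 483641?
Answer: -274623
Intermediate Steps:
b(F, O) = 169 + O² (b(F, O) = O² + 169 = 169 + O²)
b(-336 - 1*(-265), -457) - 483641 = (169 + (-457)²) - 483641 = (169 + 208849) - 483641 = 209018 - 483641 = -274623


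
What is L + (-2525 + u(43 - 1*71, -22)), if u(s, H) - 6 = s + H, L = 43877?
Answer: 41308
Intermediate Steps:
u(s, H) = 6 + H + s (u(s, H) = 6 + (s + H) = 6 + (H + s) = 6 + H + s)
L + (-2525 + u(43 - 1*71, -22)) = 43877 + (-2525 + (6 - 22 + (43 - 1*71))) = 43877 + (-2525 + (6 - 22 + (43 - 71))) = 43877 + (-2525 + (6 - 22 - 28)) = 43877 + (-2525 - 44) = 43877 - 2569 = 41308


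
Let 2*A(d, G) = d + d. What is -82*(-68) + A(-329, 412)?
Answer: 5247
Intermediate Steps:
A(d, G) = d (A(d, G) = (d + d)/2 = (2*d)/2 = d)
-82*(-68) + A(-329, 412) = -82*(-68) - 329 = 5576 - 329 = 5247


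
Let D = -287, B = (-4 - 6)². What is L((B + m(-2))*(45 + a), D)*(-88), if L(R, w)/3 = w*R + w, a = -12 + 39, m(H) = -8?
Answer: 501963000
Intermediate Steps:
a = 27
B = 100 (B = (-10)² = 100)
L(R, w) = 3*w + 3*R*w (L(R, w) = 3*(w*R + w) = 3*(R*w + w) = 3*(w + R*w) = 3*w + 3*R*w)
L((B + m(-2))*(45 + a), D)*(-88) = (3*(-287)*(1 + (100 - 8)*(45 + 27)))*(-88) = (3*(-287)*(1 + 92*72))*(-88) = (3*(-287)*(1 + 6624))*(-88) = (3*(-287)*6625)*(-88) = -5704125*(-88) = 501963000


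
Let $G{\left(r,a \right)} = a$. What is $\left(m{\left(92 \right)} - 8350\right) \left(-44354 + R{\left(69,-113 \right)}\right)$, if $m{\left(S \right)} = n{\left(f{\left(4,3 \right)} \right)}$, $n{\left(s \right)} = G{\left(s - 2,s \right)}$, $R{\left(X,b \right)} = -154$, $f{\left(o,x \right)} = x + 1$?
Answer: $371463768$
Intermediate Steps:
$f{\left(o,x \right)} = 1 + x$
$n{\left(s \right)} = s$
$m{\left(S \right)} = 4$ ($m{\left(S \right)} = 1 + 3 = 4$)
$\left(m{\left(92 \right)} - 8350\right) \left(-44354 + R{\left(69,-113 \right)}\right) = \left(4 - 8350\right) \left(-44354 - 154\right) = \left(-8346\right) \left(-44508\right) = 371463768$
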